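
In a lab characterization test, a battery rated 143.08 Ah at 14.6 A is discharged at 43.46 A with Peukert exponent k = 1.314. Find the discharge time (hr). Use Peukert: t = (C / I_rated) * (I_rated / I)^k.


Step 1: t_rated = C / I_rated = 143.08 / 14.6 = 9.8 hr
Step 2: ratio = 14.6 / 43.46 = 0.33594
Step 3: ratio^k = 0.33594^1.314 = 0.23851
Step 4: t = t_rated * ratio^k = 9.8 * 0.23851 = 2.337 hr

2.337 hr


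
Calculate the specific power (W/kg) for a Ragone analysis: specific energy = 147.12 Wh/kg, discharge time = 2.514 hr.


Specific power = 147.12 Wh/kg / 2.514 hr = 58.52 W/kg

58.52 W/kg


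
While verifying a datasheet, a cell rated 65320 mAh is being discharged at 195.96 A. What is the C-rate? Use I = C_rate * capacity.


Convert: capacity = 65320 mAh = 65.32 Ah
Rearranging: C_rate = 195.96 / 65.32 = 3C

3C


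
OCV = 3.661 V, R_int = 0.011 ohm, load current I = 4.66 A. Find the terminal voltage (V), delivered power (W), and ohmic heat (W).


Step 1: V_terminal = OCV - I*R = 3.661 - 4.66 * 0.011 = 3.6097 V
Step 2: P_out = V_terminal * I = 3.6097 * 4.66 = 16.82 W
Step 3: Q = I^2 * R = 4.66^2 * 0.011 = 0.2389 W

V=3.6097 V, P=16.82 W, Q=0.2389 W


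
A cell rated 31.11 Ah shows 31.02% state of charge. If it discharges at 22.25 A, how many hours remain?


Step 1: remaining = SOC/100 * C_total = 31.02/100 * 31.11 = 9.6503 Ah
Step 2: t = remaining / I = 9.6503 / 22.25 = 0.4337 hr

0.4337 hr


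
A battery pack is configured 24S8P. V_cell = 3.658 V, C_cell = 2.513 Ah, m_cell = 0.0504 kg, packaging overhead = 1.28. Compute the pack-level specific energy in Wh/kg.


Step 1: V_pack = 24 * 3.658 = 87.792 V
Step 2: C_pack = 8 * 2.513 = 20.104 Ah
Step 3: E_pack = V_pack * C_pack = 87.792 * 20.104 = 1765 Wh
Step 4: m_pack = 24 * 8 * 0.0504 * 1.28 = 12.386 kg
Step 5: ED = E_pack / m_pack = 1765 / 12.386 = 142.5 Wh/kg

142.5 Wh/kg


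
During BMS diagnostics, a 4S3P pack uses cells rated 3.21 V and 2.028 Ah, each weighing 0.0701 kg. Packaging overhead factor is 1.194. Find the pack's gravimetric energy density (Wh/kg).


Step 1: V_pack = 4 * 3.21 = 12.84 V
Step 2: C_pack = 3 * 2.028 = 6.084 Ah
Step 3: E_pack = V_pack * C_pack = 12.84 * 6.084 = 78.119 Wh
Step 4: m_pack = 4 * 3 * 0.0701 * 1.194 = 1.0044 kg
Step 5: ED = E_pack / m_pack = 78.119 / 1.0044 = 77.78 Wh/kg

77.78 Wh/kg


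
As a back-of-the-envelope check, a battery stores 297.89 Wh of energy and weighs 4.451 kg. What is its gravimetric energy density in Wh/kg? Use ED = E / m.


Specific energy = 297.89 Wh / 4.451 kg = 66.93 Wh/kg

66.93 Wh/kg


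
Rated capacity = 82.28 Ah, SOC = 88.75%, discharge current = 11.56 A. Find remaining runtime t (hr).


Step 1: remaining = SOC/100 * C_total = 88.75/100 * 82.28 = 73.024 Ah
Step 2: t = remaining / I = 73.024 / 11.56 = 6.317 hr

6.317 hr


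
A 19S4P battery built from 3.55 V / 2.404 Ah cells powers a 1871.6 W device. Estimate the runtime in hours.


Step 1: E_pack = Ns * V_cell * Np * C_cell = 19 * 3.55 * 4 * 2.404 = 648.6 Wh
Step 2: t = E_pack / P = 648.6 / 1871.6 = 0.3465 hr

0.3465 hr


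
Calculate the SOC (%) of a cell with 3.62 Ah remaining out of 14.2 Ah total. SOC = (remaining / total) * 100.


SOC% = 3.62 / 14.2 * 100 = 25.49%

25.49%


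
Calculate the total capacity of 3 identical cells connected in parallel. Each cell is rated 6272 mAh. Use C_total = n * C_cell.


Convert: C_cell = 6272 mAh = 6.272 Ah
C_total = 3 * 6.272 = 18.816 Ah

18.816 Ah


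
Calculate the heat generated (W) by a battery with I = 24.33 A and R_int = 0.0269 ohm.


I^2 = 591.95
Q = 591.95 * 0.0269 = 15.92 W

15.92 W


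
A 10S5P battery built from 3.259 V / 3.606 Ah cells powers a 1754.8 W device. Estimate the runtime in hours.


Step 1: E_pack = Ns * V_cell * Np * C_cell = 10 * 3.259 * 5 * 3.606 = 587.6 Wh
Step 2: t = E_pack / P = 587.6 / 1754.8 = 0.3349 hr

0.3349 hr


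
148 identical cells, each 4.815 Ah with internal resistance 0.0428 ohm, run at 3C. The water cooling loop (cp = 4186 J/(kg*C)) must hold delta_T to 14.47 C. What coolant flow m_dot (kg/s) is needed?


Step 1: I = 3 * 4.815 = 14.445 A
Step 2: Q_cell = I^2 * R = 14.445^2 * 0.0428 = 8.9306 W
Step 3: Q_total = 148 * 8.9306 = 1321.7 W
Step 4: m_dot = Q_total / (cp * dT) = 1321.7 / (4186 * 14.47) = 0.02182 kg/s

0.02182 kg/s


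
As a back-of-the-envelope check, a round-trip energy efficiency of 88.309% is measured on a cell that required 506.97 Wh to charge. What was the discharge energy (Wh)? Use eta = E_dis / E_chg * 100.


E_dis = eta/100 * E_chg = 88.309/100 * 506.97 = 447.7 Wh

447.7 Wh


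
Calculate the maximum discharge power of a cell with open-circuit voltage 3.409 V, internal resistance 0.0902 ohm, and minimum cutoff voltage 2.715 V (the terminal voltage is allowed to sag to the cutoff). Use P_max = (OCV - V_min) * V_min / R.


dV = OCV - V_min = 0.694 V (so I_max = dV / R)
P_max = dV * V_min / R = 0.694 * 2.715 / 0.0902 = 20.89 W

20.89 W


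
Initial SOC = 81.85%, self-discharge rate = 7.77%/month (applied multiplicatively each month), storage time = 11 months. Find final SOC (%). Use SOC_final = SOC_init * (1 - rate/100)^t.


Monthly retention factor = 1 - 7.77/100 = 0.9223
Over 11 months: factor^11 = 0.41077
SOC_final = 81.85 * 0.41077 = 33.62%

33.62%


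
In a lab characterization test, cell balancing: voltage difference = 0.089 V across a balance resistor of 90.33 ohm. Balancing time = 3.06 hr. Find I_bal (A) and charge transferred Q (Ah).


First, Ohm's law: I_bal = 0.089 V / 90.33 ohm = 9.8528e-04 A
Then Q = I * t = 9.8528e-04 A * 3.06 hr = 0.003015 Ah

I=9.8528e-04 A, Q=0.003015 Ah


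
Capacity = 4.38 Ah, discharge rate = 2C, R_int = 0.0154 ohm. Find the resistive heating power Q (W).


Step 1: I = C_rate * capacity = 2 * 4.38 = 8.76 A
Step 2: Q = I^2 * R = 8.76^2 * 0.0154 = 76.738 * 0.0154 = 1.182 W

1.182 W


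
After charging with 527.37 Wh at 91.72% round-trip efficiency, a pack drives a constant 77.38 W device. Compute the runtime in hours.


Step 1: E_discharge = eta/100 * E_charge = 91.72/100 * 527.37 = 483.7 Wh
Step 2: t = E_discharge / P = 483.7 / 77.38 = 6.251 hr

6.251 hr


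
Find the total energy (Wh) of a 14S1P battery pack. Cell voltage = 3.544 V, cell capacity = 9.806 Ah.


V_pack = 14 * 3.544 = 49.616 V
C_pack = 1 * 9.806 = 9.806 Ah
E = V_pack * C_pack = 49.616 * 9.806 = 486.5 Wh

486.5 Wh


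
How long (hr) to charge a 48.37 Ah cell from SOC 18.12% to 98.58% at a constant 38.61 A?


Step 1: dSOC = 98.58% - 18.12% = 80.46%
Step 2: delta_Ah = 48.37 * 80.46 / 100 = 38.919 Ah
Step 3: t = 38.919 / 38.61 = 1.008 hr

1.008 hr


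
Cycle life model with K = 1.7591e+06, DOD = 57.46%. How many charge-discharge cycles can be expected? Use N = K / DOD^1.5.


Step 1: DOD^1.5 = 57.46^1.5 = 435.56
Step 2: N = 1.7591e+06 / 435.56 = 4039 cycles

4039 cycles


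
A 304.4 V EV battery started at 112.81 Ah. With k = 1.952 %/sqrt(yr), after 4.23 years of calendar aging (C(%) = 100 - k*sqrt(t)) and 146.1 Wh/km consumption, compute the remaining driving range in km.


Step 1: capacity retention = 100 - 1.952 * sqrt(4.23) = 100 - 1.952 * 2.0567 = 95.985%
Step 2: C_now = 112.81 * 95.985/100 = 108.28 Ah
Step 3: E_pack = V * C_now = 304.4 * 108.28 = 32960 Wh
Step 4: range = E_pack / consumption = 32960 / 146.1 = 225.6 km

225.6 km


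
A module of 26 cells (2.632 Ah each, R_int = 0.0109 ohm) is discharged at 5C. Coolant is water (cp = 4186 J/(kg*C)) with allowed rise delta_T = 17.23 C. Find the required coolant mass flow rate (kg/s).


Step 1: I = 5 * 2.632 = 13.16 A
Step 2: Q_cell = I^2 * R = 13.16^2 * 0.0109 = 1.8877 W
Step 3: Q_total = 26 * 1.8877 = 49.08 W
Step 4: m_dot = Q_total / (cp * dT) = 49.08 / (4186 * 17.23) = 6.805e-04 kg/s

6.805e-04 kg/s


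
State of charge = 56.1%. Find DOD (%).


Complement of SOC: DOD = 100% - 56.1% = 43.9%

43.9%


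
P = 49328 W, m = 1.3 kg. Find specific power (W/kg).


Specific power = 49328 W / 1.3 kg = 37940 W/kg

37940 W/kg


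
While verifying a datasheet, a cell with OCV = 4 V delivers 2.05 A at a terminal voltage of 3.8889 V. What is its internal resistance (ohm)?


R = (OCV - V) / I = (4 - 3.8889) / 2.05 = 0.05420 ohm

0.05420 ohm


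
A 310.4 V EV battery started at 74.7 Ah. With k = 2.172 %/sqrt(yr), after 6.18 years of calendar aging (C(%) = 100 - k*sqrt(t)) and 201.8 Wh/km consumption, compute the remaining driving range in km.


Step 1: capacity retention = 100 - 2.172 * sqrt(6.18) = 100 - 2.172 * 2.486 = 94.6%
Step 2: C_now = 74.7 * 94.6/100 = 70.666 Ah
Step 3: E_pack = V * C_now = 310.4 * 70.666 = 21935 Wh
Step 4: range = E_pack / consumption = 21935 / 201.8 = 108.7 km

108.7 km


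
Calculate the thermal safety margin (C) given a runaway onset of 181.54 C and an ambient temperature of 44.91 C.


margin = T_onset - T_ambient = 181.54 - 44.91 = 136.63 C

136.63 C


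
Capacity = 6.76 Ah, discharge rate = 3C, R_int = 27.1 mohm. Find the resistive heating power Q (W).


Convert: R = 27.1 mohm = 0.0271 ohm
Step 1: I = C_rate * capacity = 3 * 6.76 = 20.28 A
Step 2: Q = I^2 * R = 20.28^2 * 0.0271 = 411.28 * 0.0271 = 11.15 W

11.15 W


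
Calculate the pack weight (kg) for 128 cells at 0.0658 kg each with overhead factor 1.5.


m_pack = n * m_cell * overhead = 128 * 0.0658 * 1.5 = 12.63 kg

12.63 kg


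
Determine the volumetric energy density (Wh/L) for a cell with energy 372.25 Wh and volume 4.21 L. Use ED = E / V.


ED = E / V = 372.25 / 4.21 = 88.42 Wh/L

88.42 Wh/L


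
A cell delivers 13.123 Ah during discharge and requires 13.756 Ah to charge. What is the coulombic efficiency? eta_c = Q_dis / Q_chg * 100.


eta_c = Q_dis / Q_chg * 100 = 13.123 / 13.756 * 100 = 95.40%

95.40%


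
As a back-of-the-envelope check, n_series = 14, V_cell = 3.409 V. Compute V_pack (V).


With 14 cells in series at 3.409 V each, V_pack = 47.726 V

47.726 V


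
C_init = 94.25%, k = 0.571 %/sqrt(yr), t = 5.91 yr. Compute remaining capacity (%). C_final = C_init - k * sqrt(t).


Step 1: sqrt(5.91 yr) = 2.431
Step 2: drop = 0.571 * 2.431 = 1.3881
Step 3: C_final = 94.25 - 1.3881 = 92.86%

92.86%


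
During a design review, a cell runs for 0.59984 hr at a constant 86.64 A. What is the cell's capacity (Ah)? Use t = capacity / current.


C = I * t = 86.64 * 0.59984 = 51.97 Ah

51.97 Ah


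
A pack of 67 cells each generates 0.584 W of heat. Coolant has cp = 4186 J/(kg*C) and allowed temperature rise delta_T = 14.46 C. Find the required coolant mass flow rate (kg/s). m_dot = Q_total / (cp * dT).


Step 1: Total heat Q = 67 * 0.584 W = 39.128 W
Step 2: denom = cp * dT = 4186 * 14.46 = 60530
Step 3: m_dot = 39.128 / 60530 = 6.464e-04 kg/s

6.464e-04 kg/s


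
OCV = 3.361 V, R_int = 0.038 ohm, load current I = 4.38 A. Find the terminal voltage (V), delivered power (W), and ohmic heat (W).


Step 1: V_terminal = OCV - I*R = 3.361 - 4.38 * 0.038 = 3.1946 V
Step 2: P_out = V_terminal * I = 3.1946 * 4.38 = 13.99 W
Step 3: Q = I^2 * R = 4.38^2 * 0.038 = 0.7290 W

V=3.1946 V, P=13.99 W, Q=0.7290 W


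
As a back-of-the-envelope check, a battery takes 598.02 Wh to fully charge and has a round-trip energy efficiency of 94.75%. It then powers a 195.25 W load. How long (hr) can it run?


Step 1: E_discharge = eta/100 * E_charge = 94.75/100 * 598.02 = 566.62 Wh
Step 2: t = E_discharge / P = 566.62 / 195.25 = 2.902 hr

2.902 hr


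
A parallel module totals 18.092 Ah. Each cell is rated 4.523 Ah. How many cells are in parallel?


n = C_total / C_cell = 18.092 / 4.523 = 4

4


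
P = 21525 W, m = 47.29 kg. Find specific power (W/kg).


Specific power = 21525 W / 47.29 kg = 455.2 W/kg

455.2 W/kg


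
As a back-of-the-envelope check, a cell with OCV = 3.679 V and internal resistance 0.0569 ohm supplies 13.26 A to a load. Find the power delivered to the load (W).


Step 1: V_terminal = OCV - I*R = 3.679 - 13.26 * 0.0569 = 2.9245 V
Step 2: P_out = V_terminal * I = 2.9245 * 13.26 = 38.78 W

38.78 W


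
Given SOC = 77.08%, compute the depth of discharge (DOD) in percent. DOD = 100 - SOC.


DOD = 100 - SOC = 100 - 77.08 = 22.92%

22.92%


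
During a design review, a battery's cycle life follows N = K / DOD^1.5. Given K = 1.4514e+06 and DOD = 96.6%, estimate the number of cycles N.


Step 1: DOD^1.5 = 96.6^1.5 = 949.44
Step 2: N = 1.4514e+06 / 949.44 = 1529 cycles

1529 cycles


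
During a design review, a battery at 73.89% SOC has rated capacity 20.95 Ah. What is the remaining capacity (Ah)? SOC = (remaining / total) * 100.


remaining = SOC / 100 * total = 73.89 / 100 * 20.95 = 15.48 Ah

15.48 Ah


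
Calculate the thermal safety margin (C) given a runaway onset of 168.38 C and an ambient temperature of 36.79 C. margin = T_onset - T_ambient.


Safety margin = 168.38 C - 36.79 C = 131.59 C

131.59 C


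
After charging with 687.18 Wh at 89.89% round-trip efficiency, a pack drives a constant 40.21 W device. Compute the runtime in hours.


Step 1: E_discharge = eta/100 * E_charge = 89.89/100 * 687.18 = 617.71 Wh
Step 2: t = E_discharge / P = 617.71 / 40.21 = 15.36 hr

15.36 hr


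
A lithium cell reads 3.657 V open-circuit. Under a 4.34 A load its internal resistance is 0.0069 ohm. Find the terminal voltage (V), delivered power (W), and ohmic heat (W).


Step 1: V_terminal = OCV - I*R = 3.657 - 4.34 * 0.0069 = 3.6271 V
Step 2: P_out = V_terminal * I = 3.6271 * 4.34 = 15.74 W
Step 3: Q = I^2 * R = 4.34^2 * 0.0069 = 0.1300 W

V=3.6271 V, P=15.74 W, Q=0.1300 W


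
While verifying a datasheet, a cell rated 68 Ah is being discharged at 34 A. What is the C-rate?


C_rate = I / capacity = 34 / 68 = 0.5C

0.5C


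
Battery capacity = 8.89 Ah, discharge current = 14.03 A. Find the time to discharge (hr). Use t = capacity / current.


t = capacity / current = 8.89 / 14.03 = 0.6336 hr

0.6336 hr


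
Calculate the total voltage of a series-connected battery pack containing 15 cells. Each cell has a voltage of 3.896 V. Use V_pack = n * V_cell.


With 15 cells in series at 3.896 V each, V_pack = 58.44 V

58.44 V


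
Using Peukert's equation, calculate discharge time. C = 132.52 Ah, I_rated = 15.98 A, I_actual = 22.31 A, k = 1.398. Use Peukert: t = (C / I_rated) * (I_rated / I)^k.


t_rated = C / I_rated = 132.52 / 15.98 = 8.2929 hr
(I_rated/I)^k = (0.71627)^1.398 = 0.62719
t = t_rated * (I_rated/I)^k = 8.2929 * 0.62719 = 5.201 hr

5.201 hr


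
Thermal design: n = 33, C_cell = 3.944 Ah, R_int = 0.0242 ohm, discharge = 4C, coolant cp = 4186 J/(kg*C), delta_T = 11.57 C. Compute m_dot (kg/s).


Step 1: I = 4 * 3.944 = 15.776 A
Step 2: Q_cell = I^2 * R = 15.776^2 * 0.0242 = 6.0229 W
Step 3: Q_total = 33 * 6.0229 = 198.76 W
Step 4: m_dot = Q_total / (cp * dT) = 198.76 / (4186 * 11.57) = 0.004104 kg/s

0.004104 kg/s


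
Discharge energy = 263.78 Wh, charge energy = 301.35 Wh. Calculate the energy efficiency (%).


eta_e = E_dis / E_chg * 100 = 263.78 / 301.35 * 100 = 87.53%

87.53%


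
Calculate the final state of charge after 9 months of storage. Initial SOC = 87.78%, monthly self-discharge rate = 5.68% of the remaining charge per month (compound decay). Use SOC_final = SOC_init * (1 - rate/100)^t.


Monthly retention factor = 1 - 5.68/100 = 0.9432
Over 9 months: factor^9 = 0.59079
SOC_final = 87.78 * 0.59079 = 51.86%

51.86%


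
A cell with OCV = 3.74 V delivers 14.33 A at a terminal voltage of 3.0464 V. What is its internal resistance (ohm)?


R = (OCV - V) / I = (3.74 - 3.0464) / 14.33 = 0.04840 ohm

0.04840 ohm


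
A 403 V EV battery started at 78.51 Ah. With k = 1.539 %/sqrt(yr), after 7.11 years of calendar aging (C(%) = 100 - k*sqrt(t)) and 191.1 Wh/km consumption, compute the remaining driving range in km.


Step 1: capacity retention = 100 - 1.539 * sqrt(7.11) = 100 - 1.539 * 2.6665 = 95.896%
Step 2: C_now = 78.51 * 95.896/100 = 75.288 Ah
Step 3: E_pack = V * C_now = 403 * 75.288 = 30341 Wh
Step 4: range = E_pack / consumption = 30341 / 191.1 = 158.8 km

158.8 km


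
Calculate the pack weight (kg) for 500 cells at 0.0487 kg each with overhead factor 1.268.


Cell mass sum = 500 * 0.0487 = 24.35 kg
With overhead 1.268: m_pack = 24.35 * 1.268 = 30.88 kg

30.88 kg


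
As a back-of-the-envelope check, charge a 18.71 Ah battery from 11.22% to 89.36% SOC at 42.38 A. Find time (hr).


delta_Ah = 18.71 * (89.36 - 11.22) / 100 = 14.62 Ah
t = delta_Ah / I = 14.62 / 42.38 = 0.3450 hr

0.3450 hr


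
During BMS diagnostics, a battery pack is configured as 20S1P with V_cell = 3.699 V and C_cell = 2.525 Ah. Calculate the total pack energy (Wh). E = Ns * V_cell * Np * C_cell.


V_pack = 20 * 3.699 = 73.98 V
C_pack = 1 * 2.525 = 2.525 Ah
E = V_pack * C_pack = 73.98 * 2.525 = 186.8 Wh

186.8 Wh


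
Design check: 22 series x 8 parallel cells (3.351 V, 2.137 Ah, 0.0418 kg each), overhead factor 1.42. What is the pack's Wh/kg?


Step 1: V_pack = 22 * 3.351 = 73.722 V
Step 2: C_pack = 8 * 2.137 = 17.096 Ah
Step 3: E_pack = V_pack * C_pack = 73.722 * 17.096 = 1260.4 Wh
Step 4: m_pack = 22 * 8 * 0.0418 * 1.42 = 10.447 kg
Step 5: ED = E_pack / m_pack = 1260.4 / 10.447 = 120.6 Wh/kg

120.6 Wh/kg


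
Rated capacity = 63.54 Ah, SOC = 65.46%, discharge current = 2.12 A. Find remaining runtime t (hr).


Step 1: remaining = SOC/100 * C_total = 65.46/100 * 63.54 = 41.593 Ah
Step 2: t = remaining / I = 41.593 / 2.12 = 19.62 hr

19.62 hr


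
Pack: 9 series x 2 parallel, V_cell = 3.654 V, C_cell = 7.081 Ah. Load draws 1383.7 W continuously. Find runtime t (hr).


Step 1: E_pack = Ns * V_cell * Np * C_cell = 9 * 3.654 * 2 * 7.081 = 465.73 Wh
Step 2: t = E_pack / P = 465.73 / 1383.7 = 0.3366 hr

0.3366 hr


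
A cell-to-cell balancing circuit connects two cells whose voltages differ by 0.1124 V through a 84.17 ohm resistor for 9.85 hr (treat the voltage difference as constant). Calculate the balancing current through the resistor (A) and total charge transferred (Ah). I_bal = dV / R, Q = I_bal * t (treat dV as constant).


I_bal = dV / R = 0.1124 / 84.17 = 0.0013354 A
Q = I_bal * t = 0.0013354 * 9.85 = 0.01315 Ah

I=0.0013354 A, Q=0.01315 Ah


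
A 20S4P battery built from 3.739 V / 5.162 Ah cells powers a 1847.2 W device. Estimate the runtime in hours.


Step 1: E_pack = Ns * V_cell * Np * C_cell = 20 * 3.739 * 4 * 5.162 = 1544.1 Wh
Step 2: t = E_pack / P = 1544.1 / 1847.2 = 0.8359 hr

0.8359 hr


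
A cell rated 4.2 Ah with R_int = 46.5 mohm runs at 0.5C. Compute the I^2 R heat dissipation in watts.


Convert: R = 46.5 mohm = 0.0465 ohm
Step 1: I = C_rate * capacity = 0.5 * 4.2 = 2.1 A
Step 2: Q = I^2 * R = 2.1^2 * 0.0465 = 4.41 * 0.0465 = 0.2051 W

0.2051 W


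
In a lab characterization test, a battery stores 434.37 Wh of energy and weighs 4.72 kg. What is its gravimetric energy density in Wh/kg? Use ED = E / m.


ED = E / m = 434.37 / 4.72 = 92.03 Wh/kg

92.03 Wh/kg


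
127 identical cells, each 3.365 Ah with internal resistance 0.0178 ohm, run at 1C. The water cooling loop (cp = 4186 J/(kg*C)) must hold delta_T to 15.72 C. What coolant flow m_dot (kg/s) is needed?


Step 1: I = 1 * 3.365 = 3.365 A
Step 2: Q_cell = I^2 * R = 3.365^2 * 0.0178 = 0.20155 W
Step 3: Q_total = 127 * 0.20155 = 25.597 W
Step 4: m_dot = Q_total / (cp * dT) = 25.597 / (4186 * 15.72) = 3.890e-04 kg/s

3.890e-04 kg/s


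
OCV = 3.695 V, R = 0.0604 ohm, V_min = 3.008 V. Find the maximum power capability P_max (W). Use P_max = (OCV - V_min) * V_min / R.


dV = OCV - V_min = 0.687 V (so I_max = dV / R)
P_max = dV * V_min / R = 0.687 * 3.008 / 0.0604 = 34.21 W

34.21 W


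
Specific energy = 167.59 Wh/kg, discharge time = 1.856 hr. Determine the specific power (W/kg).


Specific power = 167.59 Wh/kg / 1.856 hr = 90.30 W/kg

90.30 W/kg


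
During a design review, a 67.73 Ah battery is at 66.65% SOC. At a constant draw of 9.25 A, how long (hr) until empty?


Step 1: remaining = SOC/100 * C_total = 66.65/100 * 67.73 = 45.142 Ah
Step 2: t = remaining / I = 45.142 / 9.25 = 4.880 hr

4.880 hr


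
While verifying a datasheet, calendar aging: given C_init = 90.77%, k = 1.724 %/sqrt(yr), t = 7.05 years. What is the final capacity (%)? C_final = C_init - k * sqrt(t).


Step 1: sqrt(7.05 yr) = 2.6552
Step 2: drop = 1.724 * 2.6552 = 4.5776
Step 3: C_final = 90.77 - 4.5776 = 86.19%

86.19%


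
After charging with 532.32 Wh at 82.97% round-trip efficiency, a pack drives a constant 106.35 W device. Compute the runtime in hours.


Step 1: E_discharge = eta/100 * E_charge = 82.97/100 * 532.32 = 441.67 Wh
Step 2: t = E_discharge / P = 441.67 / 106.35 = 4.153 hr

4.153 hr


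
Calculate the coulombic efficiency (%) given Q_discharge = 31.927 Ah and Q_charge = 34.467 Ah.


eta_c = Q_dis / Q_chg * 100 = 31.927 / 34.467 * 100 = 92.63%

92.63%


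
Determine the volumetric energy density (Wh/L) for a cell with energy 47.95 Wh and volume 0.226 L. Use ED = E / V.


ED = E / V = 47.95 / 0.226 = 212.2 Wh/L

212.2 Wh/L


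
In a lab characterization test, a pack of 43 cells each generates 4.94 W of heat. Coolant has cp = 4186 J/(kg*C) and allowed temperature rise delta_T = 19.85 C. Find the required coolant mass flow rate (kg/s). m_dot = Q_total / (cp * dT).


Step 1: Total heat Q = 43 * 4.94 W = 212.42 W
Step 2: denom = cp * dT = 4186 * 19.85 = 83092
Step 3: m_dot = 212.42 / 83092 = 0.002556 kg/s

0.002556 kg/s


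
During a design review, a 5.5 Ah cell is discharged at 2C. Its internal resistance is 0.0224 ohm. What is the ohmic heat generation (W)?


Step 1: I = C_rate * capacity = 2 * 5.5 = 11 A
Step 2: Q = I^2 * R = 11^2 * 0.0224 = 121 * 0.0224 = 2.710 W

2.710 W


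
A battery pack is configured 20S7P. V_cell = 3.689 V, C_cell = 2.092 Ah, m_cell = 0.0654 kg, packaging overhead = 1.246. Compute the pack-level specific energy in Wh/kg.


Step 1: V_pack = 20 * 3.689 = 73.78 V
Step 2: C_pack = 7 * 2.092 = 14.644 Ah
Step 3: E_pack = V_pack * C_pack = 73.78 * 14.644 = 1080.4 Wh
Step 4: m_pack = 20 * 7 * 0.0654 * 1.246 = 11.408 kg
Step 5: ED = E_pack / m_pack = 1080.4 / 11.408 = 94.71 Wh/kg

94.71 Wh/kg


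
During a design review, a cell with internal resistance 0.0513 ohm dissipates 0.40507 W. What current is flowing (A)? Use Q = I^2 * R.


I = sqrt(Q / R) = sqrt(0.40507 / 0.0513) = sqrt(7.8961) = 2.810 A

2.810 A


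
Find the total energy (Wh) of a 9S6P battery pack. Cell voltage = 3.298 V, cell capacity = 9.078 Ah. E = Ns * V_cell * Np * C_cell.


V_pack = 9 * 3.298 = 29.682 V
C_pack = 6 * 9.078 = 54.468 Ah
E = V_pack * C_pack = 29.682 * 54.468 = 1617 Wh

1617 Wh


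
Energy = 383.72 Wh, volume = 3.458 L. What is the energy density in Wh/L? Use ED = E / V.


Volumetric ED = 383.72 Wh / 3.458 L = 111.0 Wh/L

111.0 Wh/L


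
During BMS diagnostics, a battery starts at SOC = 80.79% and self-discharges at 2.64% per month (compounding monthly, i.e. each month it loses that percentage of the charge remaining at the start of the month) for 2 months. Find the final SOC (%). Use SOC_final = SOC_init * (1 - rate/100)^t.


decay = (1 - 2.64/100)^2 = 0.9479
SOC_final = 80.79 * 0.9479 = 76.58%

76.58%


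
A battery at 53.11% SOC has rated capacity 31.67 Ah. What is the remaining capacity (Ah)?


remaining = SOC / 100 * total = 53.11 / 100 * 31.67 = 16.82 Ah

16.82 Ah


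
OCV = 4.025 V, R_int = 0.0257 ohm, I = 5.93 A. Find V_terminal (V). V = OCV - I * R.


IR drop = 5.93 * 0.0257 = 0.1524 V
V = 4.025 - 0.1524 = 3.873 V

3.873 V


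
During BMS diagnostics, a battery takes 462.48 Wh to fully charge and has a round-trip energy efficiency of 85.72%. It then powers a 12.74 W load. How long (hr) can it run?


Step 1: E_discharge = eta/100 * E_charge = 85.72/100 * 462.48 = 396.44 Wh
Step 2: t = E_discharge / P = 396.44 / 12.74 = 31.12 hr

31.12 hr


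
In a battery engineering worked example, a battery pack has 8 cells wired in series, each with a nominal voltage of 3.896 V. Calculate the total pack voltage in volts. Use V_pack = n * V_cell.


With 8 cells in series at 3.896 V each, V_pack = 31.168 V

31.168 V


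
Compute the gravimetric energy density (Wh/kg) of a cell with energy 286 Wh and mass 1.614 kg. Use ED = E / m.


ED = E / m = 286 / 1.614 = 177.2 Wh/kg

177.2 Wh/kg


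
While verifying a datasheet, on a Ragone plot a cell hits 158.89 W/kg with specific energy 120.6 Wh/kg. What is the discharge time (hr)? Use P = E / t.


t = E / P = 120.6 / 158.89 = 0.7590 hr

0.7590 hr


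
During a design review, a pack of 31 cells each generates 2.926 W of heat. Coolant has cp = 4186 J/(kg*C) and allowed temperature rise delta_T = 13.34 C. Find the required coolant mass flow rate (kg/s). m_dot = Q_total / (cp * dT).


Q_total = 31 * 2.926 = 90.706 W
m_dot = Q_total / (cp * dT) = 90.706 / (4186 * 13.34) = 0.001624 kg/s

0.001624 kg/s


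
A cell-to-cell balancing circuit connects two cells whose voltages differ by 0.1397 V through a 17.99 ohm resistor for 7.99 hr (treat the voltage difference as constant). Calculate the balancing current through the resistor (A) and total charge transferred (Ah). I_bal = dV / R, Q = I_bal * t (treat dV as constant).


First, Ohm's law: I_bal = 0.1397 V / 17.99 ohm = 0.0077654 A
Then Q = I * t = 0.0077654 A * 7.99 hr = 0.06205 Ah

I=0.0077654 A, Q=0.06205 Ah


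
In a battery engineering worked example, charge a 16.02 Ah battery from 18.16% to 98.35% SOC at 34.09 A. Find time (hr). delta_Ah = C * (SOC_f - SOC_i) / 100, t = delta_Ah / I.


delta_Ah = 16.02 * (98.35 - 18.16) / 100 = 12.846 Ah
t = delta_Ah / I = 12.846 / 34.09 = 0.3768 hr

0.3768 hr


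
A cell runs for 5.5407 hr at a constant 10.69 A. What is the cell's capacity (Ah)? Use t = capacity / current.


C = I * t = 10.69 * 5.5407 = 59.23 Ah

59.23 Ah


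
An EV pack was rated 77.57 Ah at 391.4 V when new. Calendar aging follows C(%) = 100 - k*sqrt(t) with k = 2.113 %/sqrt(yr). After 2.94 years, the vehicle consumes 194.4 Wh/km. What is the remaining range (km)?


Step 1: capacity retention = 100 - 2.113 * sqrt(2.94) = 100 - 2.113 * 1.7146 = 96.377%
Step 2: C_now = 77.57 * 96.377/100 = 74.76 Ah
Step 3: E_pack = V * C_now = 391.4 * 74.76 = 29261 Wh
Step 4: range = E_pack / consumption = 29261 / 194.4 = 150.5 km

150.5 km


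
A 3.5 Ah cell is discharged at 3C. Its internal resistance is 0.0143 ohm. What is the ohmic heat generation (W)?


Step 1: I = C_rate * capacity = 3 * 3.5 = 10.5 A
Step 2: Q = I^2 * R = 10.5^2 * 0.0143 = 110.25 * 0.0143 = 1.577 W

1.577 W


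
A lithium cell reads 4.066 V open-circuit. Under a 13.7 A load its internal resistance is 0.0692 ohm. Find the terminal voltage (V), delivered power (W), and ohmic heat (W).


Step 1: V_terminal = OCV - I*R = 4.066 - 13.7 * 0.0692 = 3.118 V
Step 2: P_out = V_terminal * I = 3.118 * 13.7 = 42.72 W
Step 3: Q = I^2 * R = 13.7^2 * 0.0692 = 12.99 W

V=3.118 V, P=42.72 W, Q=12.99 W


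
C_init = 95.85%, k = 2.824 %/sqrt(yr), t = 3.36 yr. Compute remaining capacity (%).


Step 1: sqrt(3.36 yr) = 1.833
Step 2: drop = 2.824 * 1.833 = 5.1764
Step 3: C_final = 95.85 - 5.1764 = 90.67%

90.67%


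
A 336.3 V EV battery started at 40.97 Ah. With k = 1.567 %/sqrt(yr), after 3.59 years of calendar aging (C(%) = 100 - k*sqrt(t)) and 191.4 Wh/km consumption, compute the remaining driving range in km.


Step 1: capacity retention = 100 - 1.567 * sqrt(3.59) = 100 - 1.567 * 1.8947 = 97.031%
Step 2: C_now = 40.97 * 97.031/100 = 39.754 Ah
Step 3: E_pack = V * C_now = 336.3 * 39.754 = 13369 Wh
Step 4: range = E_pack / consumption = 13369 / 191.4 = 69.85 km

69.85 km


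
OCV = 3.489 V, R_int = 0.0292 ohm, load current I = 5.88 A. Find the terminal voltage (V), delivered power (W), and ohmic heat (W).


Step 1: V_terminal = OCV - I*R = 3.489 - 5.88 * 0.0292 = 3.3173 V
Step 2: P_out = V_terminal * I = 3.3173 * 5.88 = 19.51 W
Step 3: Q = I^2 * R = 5.88^2 * 0.0292 = 1.010 W

V=3.3173 V, P=19.51 W, Q=1.010 W


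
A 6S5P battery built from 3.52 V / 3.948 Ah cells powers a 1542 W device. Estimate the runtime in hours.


Step 1: E_pack = Ns * V_cell * Np * C_cell = 6 * 3.52 * 5 * 3.948 = 416.91 Wh
Step 2: t = E_pack / P = 416.91 / 1542 = 0.2704 hr

0.2704 hr


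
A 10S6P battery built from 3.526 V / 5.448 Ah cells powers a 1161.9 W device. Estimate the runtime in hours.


Step 1: E_pack = Ns * V_cell * Np * C_cell = 10 * 3.526 * 6 * 5.448 = 1152.6 Wh
Step 2: t = E_pack / P = 1152.6 / 1161.9 = 0.9920 hr

0.9920 hr


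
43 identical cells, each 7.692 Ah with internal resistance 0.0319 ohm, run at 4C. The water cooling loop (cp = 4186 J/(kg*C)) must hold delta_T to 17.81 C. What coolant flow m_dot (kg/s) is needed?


Step 1: I = 4 * 7.692 = 30.768 A
Step 2: Q_cell = I^2 * R = 30.768^2 * 0.0319 = 30.199 W
Step 3: Q_total = 43 * 30.199 = 1298.6 W
Step 4: m_dot = Q_total / (cp * dT) = 1298.6 / (4186 * 17.81) = 0.01742 kg/s

0.01742 kg/s


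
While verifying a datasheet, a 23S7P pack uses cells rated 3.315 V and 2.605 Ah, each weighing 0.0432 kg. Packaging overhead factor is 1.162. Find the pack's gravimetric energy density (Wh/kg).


Step 1: V_pack = 23 * 3.315 = 76.245 V
Step 2: C_pack = 7 * 2.605 = 18.235 Ah
Step 3: E_pack = V_pack * C_pack = 76.245 * 18.235 = 1390.3 Wh
Step 4: m_pack = 23 * 7 * 0.0432 * 1.162 = 8.0819 kg
Step 5: ED = E_pack / m_pack = 1390.3 / 8.0819 = 172.0 Wh/kg

172.0 Wh/kg


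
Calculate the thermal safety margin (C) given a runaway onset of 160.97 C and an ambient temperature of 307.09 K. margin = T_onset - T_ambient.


Convert: T_ambient = 307.09 K = 33.94 C
margin = 160.97 - 33.94 = 127.03 C

127.03 C


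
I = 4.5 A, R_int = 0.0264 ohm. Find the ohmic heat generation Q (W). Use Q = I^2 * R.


Q = I^2 * R = 4.5^2 * 0.0264 = 0.5346 W

0.5346 W


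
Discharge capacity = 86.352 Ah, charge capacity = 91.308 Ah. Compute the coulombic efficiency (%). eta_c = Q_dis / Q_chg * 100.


eta_c = Q_dis / Q_chg * 100 = 86.352 / 91.308 * 100 = 94.57%

94.57%


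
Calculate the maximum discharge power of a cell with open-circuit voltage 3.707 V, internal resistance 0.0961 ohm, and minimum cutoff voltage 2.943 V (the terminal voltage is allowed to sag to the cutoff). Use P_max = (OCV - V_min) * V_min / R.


P_max = (OCV - V_min) * V_min / R = (3.707 - 2.943) * 2.943 / 0.0961 = 0.764 * 2.943 / 0.0961 = 23.40 W

23.40 W


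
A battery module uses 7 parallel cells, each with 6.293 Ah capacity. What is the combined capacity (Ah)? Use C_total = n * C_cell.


C_total = 7 * 6.293 = 44.051 Ah

44.051 Ah


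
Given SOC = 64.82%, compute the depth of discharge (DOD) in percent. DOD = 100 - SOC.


Complement of SOC: DOD = 100% - 64.82% = 35.18%

35.18%


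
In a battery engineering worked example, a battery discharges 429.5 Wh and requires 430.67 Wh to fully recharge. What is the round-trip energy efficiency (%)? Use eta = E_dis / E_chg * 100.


eta_e = E_dis / E_chg * 100 = 429.5 / 430.67 * 100 = 99.73%

99.73%


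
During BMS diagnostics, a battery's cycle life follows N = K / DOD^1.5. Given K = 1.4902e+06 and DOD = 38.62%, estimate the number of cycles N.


DOD^1.5 = 240
N = K / DOD^1.5 = 1.4902e+06 / 240 = 6209

6209 cycles


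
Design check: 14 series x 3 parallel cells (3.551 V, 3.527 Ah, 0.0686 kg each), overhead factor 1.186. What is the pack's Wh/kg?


Step 1: V_pack = 14 * 3.551 = 49.714 V
Step 2: C_pack = 3 * 3.527 = 10.581 Ah
Step 3: E_pack = V_pack * C_pack = 49.714 * 10.581 = 526.02 Wh
Step 4: m_pack = 14 * 3 * 0.0686 * 1.186 = 3.4171 kg
Step 5: ED = E_pack / m_pack = 526.02 / 3.4171 = 153.9 Wh/kg

153.9 Wh/kg


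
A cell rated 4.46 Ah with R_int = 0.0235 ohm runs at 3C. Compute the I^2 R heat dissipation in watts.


Step 1: I = C_rate * capacity = 3 * 4.46 = 13.38 A
Step 2: Q = I^2 * R = 13.38^2 * 0.0235 = 179.02 * 0.0235 = 4.207 W

4.207 W


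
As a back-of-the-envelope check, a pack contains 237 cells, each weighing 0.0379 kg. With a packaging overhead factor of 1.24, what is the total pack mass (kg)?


Cell mass sum = 237 * 0.0379 = 8.9823 kg
With overhead 1.24: m_pack = 8.9823 * 1.24 = 11.14 kg

11.14 kg


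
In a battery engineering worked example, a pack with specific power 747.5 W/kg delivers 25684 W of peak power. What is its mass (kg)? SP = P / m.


m = P / SP = 25684 / 747.5 = 34.36 kg

34.36 kg


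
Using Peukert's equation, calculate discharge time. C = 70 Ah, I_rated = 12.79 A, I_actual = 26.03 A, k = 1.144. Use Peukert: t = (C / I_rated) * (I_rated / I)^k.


t_rated = C / I_rated = 70 / 12.79 = 5.473 hr
(I_rated/I)^k = (0.49136)^1.144 = 0.44357
t = t_rated * (I_rated/I)^k = 5.473 * 0.44357 = 2.428 hr

2.428 hr


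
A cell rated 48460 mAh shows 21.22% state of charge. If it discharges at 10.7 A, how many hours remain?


Convert: C_total = 48460 mAh = 48.46 Ah
Step 1: remaining = SOC/100 * C_total = 21.22/100 * 48.46 = 10.283 Ah
Step 2: t = remaining / I = 10.283 / 10.7 = 0.9610 hr

0.9610 hr


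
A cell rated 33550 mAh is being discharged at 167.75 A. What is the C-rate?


Convert: capacity = 33550 mAh = 33.55 Ah
Rearranging: C_rate = 167.75 / 33.55 = 5C

5C


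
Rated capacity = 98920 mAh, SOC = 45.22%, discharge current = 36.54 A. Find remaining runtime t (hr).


Convert: C_total = 98920 mAh = 98.92 Ah
Step 1: remaining = SOC/100 * C_total = 45.22/100 * 98.92 = 44.732 Ah
Step 2: t = remaining / I = 44.732 / 36.54 = 1.224 hr

1.224 hr


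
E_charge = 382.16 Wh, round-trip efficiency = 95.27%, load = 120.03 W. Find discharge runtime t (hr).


Step 1: E_discharge = eta/100 * E_charge = 95.27/100 * 382.16 = 364.08 Wh
Step 2: t = E_discharge / P = 364.08 / 120.03 = 3.033 hr

3.033 hr


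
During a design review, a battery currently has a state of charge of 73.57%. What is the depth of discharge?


DOD = 100 - SOC = 100 - 73.57 = 26.43%

26.43%


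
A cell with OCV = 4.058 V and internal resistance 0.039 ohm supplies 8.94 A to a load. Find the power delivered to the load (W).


Step 1: V_terminal = OCV - I*R = 4.058 - 8.94 * 0.039 = 3.7093 V
Step 2: P_out = V_terminal * I = 3.7093 * 8.94 = 33.16 W

33.16 W


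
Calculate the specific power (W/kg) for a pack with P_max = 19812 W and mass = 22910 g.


Convert: m = 22910 g = 22.91 kg
SP = P / m = 19812 / 22.91 = 864.8 W/kg

864.8 W/kg


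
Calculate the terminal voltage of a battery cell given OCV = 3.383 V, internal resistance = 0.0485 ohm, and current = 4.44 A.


V = OCV - I*R = 3.383 - 4.44 * 0.0485 = 3.168 V

3.168 V


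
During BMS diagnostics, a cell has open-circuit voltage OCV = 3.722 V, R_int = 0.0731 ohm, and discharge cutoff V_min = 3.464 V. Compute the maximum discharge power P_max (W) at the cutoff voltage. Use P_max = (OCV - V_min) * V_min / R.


P_max = (OCV - V_min) * V_min / R = (3.722 - 3.464) * 3.464 / 0.0731 = 0.258 * 3.464 / 0.0731 = 12.23 W

12.23 W


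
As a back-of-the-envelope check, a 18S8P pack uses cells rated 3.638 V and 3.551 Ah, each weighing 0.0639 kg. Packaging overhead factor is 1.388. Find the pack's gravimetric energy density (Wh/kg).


Step 1: V_pack = 18 * 3.638 = 65.484 V
Step 2: C_pack = 8 * 3.551 = 28.408 Ah
Step 3: E_pack = V_pack * C_pack = 65.484 * 28.408 = 1860.3 Wh
Step 4: m_pack = 18 * 8 * 0.0639 * 1.388 = 12.772 kg
Step 5: ED = E_pack / m_pack = 1860.3 / 12.772 = 145.7 Wh/kg

145.7 Wh/kg


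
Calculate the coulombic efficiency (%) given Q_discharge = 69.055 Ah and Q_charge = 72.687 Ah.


eta_c = Q_dis / Q_chg * 100 = 69.055 / 72.687 * 100 = 95.00%

95.00%


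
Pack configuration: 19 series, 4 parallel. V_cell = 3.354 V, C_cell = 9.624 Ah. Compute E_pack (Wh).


V_pack = 19 * 3.354 = 63.726 V
C_pack = 4 * 9.624 = 38.496 Ah
E = V_pack * C_pack = 63.726 * 38.496 = 2453 Wh

2453 Wh


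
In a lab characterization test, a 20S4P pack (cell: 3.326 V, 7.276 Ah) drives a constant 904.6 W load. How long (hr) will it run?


Step 1: E_pack = Ns * V_cell * Np * C_cell = 20 * 3.326 * 4 * 7.276 = 1936 Wh
Step 2: t = E_pack / P = 1936 / 904.6 = 2.140 hr

2.140 hr


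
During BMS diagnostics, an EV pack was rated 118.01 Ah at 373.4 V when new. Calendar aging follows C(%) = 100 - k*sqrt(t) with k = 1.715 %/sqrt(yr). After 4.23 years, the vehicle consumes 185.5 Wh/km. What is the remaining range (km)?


Step 1: capacity retention = 100 - 1.715 * sqrt(4.23) = 100 - 1.715 * 2.0567 = 96.473%
Step 2: C_now = 118.01 * 96.473/100 = 113.85 Ah
Step 3: E_pack = V * C_now = 373.4 * 113.85 = 42512 Wh
Step 4: range = E_pack / consumption = 42512 / 185.5 = 229.2 km

229.2 km


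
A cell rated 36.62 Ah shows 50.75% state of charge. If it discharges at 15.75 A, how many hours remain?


Step 1: remaining = SOC/100 * C_total = 50.75/100 * 36.62 = 18.585 Ah
Step 2: t = remaining / I = 18.585 / 15.75 = 1.180 hr

1.180 hr


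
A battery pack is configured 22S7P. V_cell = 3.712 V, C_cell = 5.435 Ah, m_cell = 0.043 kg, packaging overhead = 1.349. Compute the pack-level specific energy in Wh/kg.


Step 1: V_pack = 22 * 3.712 = 81.664 V
Step 2: C_pack = 7 * 5.435 = 38.045 Ah
Step 3: E_pack = V_pack * C_pack = 81.664 * 38.045 = 3106.9 Wh
Step 4: m_pack = 22 * 7 * 0.043 * 1.349 = 8.9331 kg
Step 5: ED = E_pack / m_pack = 3106.9 / 8.9331 = 347.8 Wh/kg

347.8 Wh/kg


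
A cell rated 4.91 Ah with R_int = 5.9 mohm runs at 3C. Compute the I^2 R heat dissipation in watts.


Convert: R = 5.9 mohm = 0.0059 ohm
Step 1: I = C_rate * capacity = 3 * 4.91 = 14.73 A
Step 2: Q = I^2 * R = 14.73^2 * 0.0059 = 216.97 * 0.0059 = 1.280 W

1.280 W


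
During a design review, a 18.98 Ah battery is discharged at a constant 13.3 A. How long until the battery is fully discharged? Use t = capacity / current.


t = capacity / current = 18.98 / 13.3 = 1.427 hr

1.427 hr


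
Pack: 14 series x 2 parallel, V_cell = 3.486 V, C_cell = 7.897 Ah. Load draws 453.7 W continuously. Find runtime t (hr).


Step 1: E_pack = Ns * V_cell * Np * C_cell = 14 * 3.486 * 2 * 7.897 = 770.81 Wh
Step 2: t = E_pack / P = 770.81 / 453.7 = 1.699 hr

1.699 hr


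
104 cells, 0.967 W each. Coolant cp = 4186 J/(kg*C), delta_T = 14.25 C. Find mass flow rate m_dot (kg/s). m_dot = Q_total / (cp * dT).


Q_total = 104 * 0.967 = 100.57 W
m_dot = Q_total / (cp * dT) = 100.57 / (4186 * 14.25) = 0.001686 kg/s

0.001686 kg/s


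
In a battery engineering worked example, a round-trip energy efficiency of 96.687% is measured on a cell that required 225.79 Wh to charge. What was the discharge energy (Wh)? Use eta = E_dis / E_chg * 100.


E_dis = eta/100 * E_chg = 96.687/100 * 225.79 = 218.3 Wh

218.3 Wh


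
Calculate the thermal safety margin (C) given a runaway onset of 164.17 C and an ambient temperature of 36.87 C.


margin = T_onset - T_ambient = 164.17 - 36.87 = 127.3 C

127.3 C


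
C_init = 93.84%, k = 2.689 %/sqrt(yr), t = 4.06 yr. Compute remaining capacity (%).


sqrt(t) = sqrt(4.06) = 2.0149
C_final = 93.84 - 2.689 * 2.0149 = 88.42%

88.42%


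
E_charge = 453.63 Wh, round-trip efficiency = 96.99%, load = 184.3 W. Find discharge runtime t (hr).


Step 1: E_discharge = eta/100 * E_charge = 96.99/100 * 453.63 = 439.98 Wh
Step 2: t = E_discharge / P = 439.98 / 184.3 = 2.387 hr

2.387 hr


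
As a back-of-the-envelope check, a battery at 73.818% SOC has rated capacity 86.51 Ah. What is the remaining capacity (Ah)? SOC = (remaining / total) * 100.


remaining = SOC / 100 * total = 73.818 / 100 * 86.51 = 63.86 Ah

63.86 Ah


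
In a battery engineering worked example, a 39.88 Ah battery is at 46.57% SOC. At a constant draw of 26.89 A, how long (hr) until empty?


Step 1: remaining = SOC/100 * C_total = 46.57/100 * 39.88 = 18.572 Ah
Step 2: t = remaining / I = 18.572 / 26.89 = 0.6907 hr

0.6907 hr


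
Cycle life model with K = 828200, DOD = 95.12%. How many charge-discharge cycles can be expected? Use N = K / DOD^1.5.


DOD^1.5 = 927.7
N = K / DOD^1.5 = 828200 / 927.7 = 892.7

892.7 cycles
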